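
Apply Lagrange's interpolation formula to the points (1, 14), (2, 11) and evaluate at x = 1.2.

Lagrange interpolation formula:
P(x) = Σ yᵢ × Lᵢ(x)
where Lᵢ(x) = Π_{j≠i} (x - xⱼ)/(xᵢ - xⱼ)

L_0(1.2) = (1.2 - 2)/(1 - 2) = 0.800000
L_1(1.2) = (1.2 - 1)/(2 - 1) = 0.200000

P(1.2) = 14×L_0(1.2) + 11×L_1(1.2)
P(1.2) = 13.400000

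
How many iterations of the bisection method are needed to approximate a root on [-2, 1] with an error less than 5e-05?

We need (b-a)/2^n ≤ 5e-05
(1 - (-2))/2^n ≤ 5e-05
3/2^n ≤ 5e-05
2^n ≥ 60000
n ≥ log₂(60000) = 15.87
n ≥ 16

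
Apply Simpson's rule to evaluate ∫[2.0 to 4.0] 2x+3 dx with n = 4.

f(x) = 2x+3
a = 2.0, b = 4.0, n = 4
h = (b - a)/n = 0.500000

Simpson's rule: (h/3)[f(x₀) + 4f(x₁) + 2f(x₂) + ... + f(xₙ)]

x_0 = 2.0000, f(x_0) = 7.000000, coefficient = 1
x_1 = 2.5000, f(x_1) = 8.000000, coefficient = 4
x_2 = 3.0000, f(x_2) = 9.000000, coefficient = 2
x_3 = 3.5000, f(x_3) = 10.000000, coefficient = 4
x_4 = 4.0000, f(x_4) = 11.000000, coefficient = 1

I ≈ (0.500000/3) × 108.000000 = 18.000000
Exact value: 18.000000
Error: 0.000000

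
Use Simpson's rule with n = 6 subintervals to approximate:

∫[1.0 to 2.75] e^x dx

f(x) = e^x
a = 1.0, b = 2.75, n = 6
h = (b - a)/n = 0.291667

Simpson's rule: (h/3)[f(x₀) + 4f(x₁) + 2f(x₂) + ... + f(xₙ)]

x_0 = 1.0000, f(x_0) = 2.718282, coefficient = 1
x_1 = 1.2917, f(x_1) = 3.638846, coefficient = 4
x_2 = 1.5833, f(x_2) = 4.871166, coefficient = 2
x_3 = 1.8750, f(x_3) = 6.520819, coefficient = 4
x_4 = 2.1667, f(x_4) = 8.729138, coefficient = 2
x_5 = 2.4583, f(x_5) = 11.685320, coefficient = 4
x_6 = 2.7500, f(x_6) = 15.642632, coefficient = 1

I ≈ (0.291667/3) × 132.941463 = 12.924864
Exact value: 12.924350
Error: 0.000514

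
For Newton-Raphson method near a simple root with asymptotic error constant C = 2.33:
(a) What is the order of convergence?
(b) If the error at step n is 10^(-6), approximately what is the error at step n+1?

(a) Newton-Raphson has quadratic (order 2) convergence near simple roots.
    This means |e_{n+1}| ≈ C|e_n|².

(b) With |e_n| = 10^(-6) and C = 2.33:
    |e_{n+1}| ≈ 2.33 × (10^(-6))² = 2.33 × 10^(-12)

(a) 2 (quadratic); (b) |e_{n+1}| ≈ 2.330e-12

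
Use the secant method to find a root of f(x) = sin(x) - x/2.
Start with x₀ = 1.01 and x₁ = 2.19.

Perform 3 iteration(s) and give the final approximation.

f(x) = sin(x) - x/2
x₀ = 1.01, x₁ = 2.19

Secant formula: x_{n+1} = x_n - f(x_n)(x_n - x_{n-1})/(f(x_n) - f(x_{n-1}))

Iteration 1:
  f(1.010000) = 0.341832
  f(2.190000) = -0.280659
  x_2 = 2.190000 - (-0.280659)×(2.190000 - 1.010000)/(-0.280659 - 0.341832)
       = 1.657980
Iteration 2:
  f(2.190000) = -0.280659
  f(1.657980) = 0.167212
  x_3 = 1.657980 - 0.167212×(1.657980 - 2.190000)/(0.167212 - (-0.280659))
       = 1.856609
Iteration 3:
  f(1.657980) = 0.167212
  f(1.856609) = 0.031129
  x_4 = 1.856609 - 0.031129×(1.856609 - 1.657980)/(0.031129 - 0.167212)
       = 1.902044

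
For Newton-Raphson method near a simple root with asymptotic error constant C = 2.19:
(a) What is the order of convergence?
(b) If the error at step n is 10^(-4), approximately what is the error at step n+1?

(a) Newton-Raphson has quadratic (order 2) convergence near simple roots.
    This means |e_{n+1}| ≈ C|e_n|².

(b) With |e_n| = 10^(-4) and C = 2.19:
    |e_{n+1}| ≈ 2.19 × (10^(-4))² = 2.19 × 10^(-8)

(a) 2 (quadratic); (b) |e_{n+1}| ≈ 2.190e-08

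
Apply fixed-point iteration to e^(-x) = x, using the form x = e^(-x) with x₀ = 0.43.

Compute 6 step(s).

Equation: e^(-x) = x
Fixed-point form: x = e^(-x)
x₀ = 0.43

x_1 = g(0.430000) = 0.650509
x_2 = g(0.650509) = 0.521780
x_3 = g(0.521780) = 0.593463
x_4 = g(0.593463) = 0.552411
x_5 = g(0.552411) = 0.575561
x_6 = g(0.575561) = 0.562390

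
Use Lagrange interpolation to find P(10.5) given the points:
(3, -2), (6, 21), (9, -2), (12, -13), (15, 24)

Lagrange interpolation formula:
P(x) = Σ yᵢ × Lᵢ(x)
where Lᵢ(x) = Π_{j≠i} (x - xⱼ)/(xᵢ - xⱼ)

L_0(10.5) = (10.5 - 6)/(3 - 6) × (10.5 - 9)/(3 - 9) × (10.5 - 12)/(3 - 12) × (10.5 - 15)/(3 - 15) = 0.023438
L_1(10.5) = (10.5 - 3)/(6 - 3) × (10.5 - 9)/(6 - 9) × (10.5 - 12)/(6 - 12) × (10.5 - 15)/(6 - 15) = -0.156250
L_2(10.5) = (10.5 - 3)/(9 - 3) × (10.5 - 6)/(9 - 6) × (10.5 - 12)/(9 - 12) × (10.5 - 15)/(9 - 15) = 0.703125
L_3(10.5) = (10.5 - 3)/(12 - 3) × (10.5 - 6)/(12 - 6) × (10.5 - 9)/(12 - 9) × (10.5 - 15)/(12 - 15) = 0.468750
L_4(10.5) = (10.5 - 3)/(15 - 3) × (10.5 - 6)/(15 - 6) × (10.5 - 9)/(15 - 9) × (10.5 - 12)/(15 - 12) = -0.039062

P(10.5) = (-2)×L_0(10.5) + 21×L_1(10.5) + (-2)×L_2(10.5) + (-13)×L_3(10.5) + 24×L_4(10.5)
P(10.5) = -11.765625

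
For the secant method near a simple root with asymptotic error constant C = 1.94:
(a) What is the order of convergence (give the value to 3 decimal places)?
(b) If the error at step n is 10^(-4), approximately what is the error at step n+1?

(a) Secant method has superlinear convergence with order φ = (1+√5)/2 ≈ 1.618.
    This means |e_{n+1}| ≈ C|e_n|^1.618.

(b) With |e_n| = 10^(-4) and C = 1.94:
    |e_{n+1}| ≈ 1.94 × (10^(-4))^1.618 = 1.94 × 10^(-6.47)

(a) ≈ 1.618 (golden ratio); (b) |e_{n+1}| ≈ 6.541e-07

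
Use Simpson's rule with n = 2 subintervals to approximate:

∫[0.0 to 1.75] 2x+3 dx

f(x) = 2x+3
a = 0.0, b = 1.75, n = 2
h = (b - a)/n = 0.875000

Simpson's rule: (h/3)[f(x₀) + 4f(x₁) + 2f(x₂) + ... + f(xₙ)]

x_0 = 0.0000, f(x_0) = 3.000000, coefficient = 1
x_1 = 0.8750, f(x_1) = 4.750000, coefficient = 4
x_2 = 1.7500, f(x_2) = 6.500000, coefficient = 1

I ≈ (0.875000/3) × 28.500000 = 8.312500
Exact value: 8.312500
Error: 0.000000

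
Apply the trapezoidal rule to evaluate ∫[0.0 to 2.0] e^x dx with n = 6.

f(x) = e^x
a = 0.0, b = 2.0, n = 6
h = (b - a)/n = 0.333333

Trapezoidal rule: (h/2)[f(x₀) + 2f(x₁) + 2f(x₂) + ... + f(xₙ)]

x_0 = 0.0000, f(x_0) = 1.000000, coefficient = 1
x_1 = 0.3333, f(x_1) = 1.395612, coefficient = 2
x_2 = 0.6667, f(x_2) = 1.947734, coefficient = 2
x_3 = 1.0000, f(x_3) = 2.718282, coefficient = 2
x_4 = 1.3333, f(x_4) = 3.793668, coefficient = 2
x_5 = 1.6667, f(x_5) = 5.294490, coefficient = 2
x_6 = 2.0000, f(x_6) = 7.389056, coefficient = 1

I ≈ (0.333333/2) × 38.688629 = 6.448105
Exact value: 6.389056
Error: 0.059049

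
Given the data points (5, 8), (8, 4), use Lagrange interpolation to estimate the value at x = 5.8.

Lagrange interpolation formula:
P(x) = Σ yᵢ × Lᵢ(x)
where Lᵢ(x) = Π_{j≠i} (x - xⱼ)/(xᵢ - xⱼ)

L_0(5.8) = (5.8 - 8)/(5 - 8) = 0.733333
L_1(5.8) = (5.8 - 5)/(8 - 5) = 0.266667

P(5.8) = 8×L_0(5.8) + 4×L_1(5.8)
P(5.8) = 6.933333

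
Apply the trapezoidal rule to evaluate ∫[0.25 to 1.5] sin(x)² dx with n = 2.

f(x) = sin(x)²
a = 0.25, b = 1.5, n = 2
h = (b - a)/n = 0.625000

Trapezoidal rule: (h/2)[f(x₀) + 2f(x₁) + 2f(x₂) + ... + f(xₙ)]

x_0 = 0.2500, f(x_0) = 0.061209, coefficient = 1
x_1 = 0.8750, f(x_1) = 0.589123, coefficient = 2
x_2 = 1.5000, f(x_2) = 0.994996, coefficient = 1

I ≈ (0.625000/2) × 2.234451 = 0.698266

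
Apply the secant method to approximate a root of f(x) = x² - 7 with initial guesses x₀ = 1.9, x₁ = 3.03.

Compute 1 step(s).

f(x) = x² - 7
x₀ = 1.9, x₁ = 3.03

Secant formula: x_{n+1} = x_n - f(x_n)(x_n - x_{n-1})/(f(x_n) - f(x_{n-1}))

Iteration 1:
  f(1.900000) = -3.390000
  f(3.030000) = 2.180900
  x_2 = 3.030000 - 2.180900×(3.030000 - 1.900000)/(2.180900 - (-3.390000))
       = 2.587627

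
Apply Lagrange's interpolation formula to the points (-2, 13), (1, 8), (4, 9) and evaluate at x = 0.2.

Lagrange interpolation formula:
P(x) = Σ yᵢ × Lᵢ(x)
where Lᵢ(x) = Π_{j≠i} (x - xⱼ)/(xᵢ - xⱼ)

L_0(0.2) = (0.2 - 1)/(-2 - 1) × (0.2 - 4)/(-2 - 4) = 0.168889
L_1(0.2) = (0.2 - (-2))/(1 - (-2)) × (0.2 - 4)/(1 - 4) = 0.928889
L_2(0.2) = (0.2 - (-2))/(4 - (-2)) × (0.2 - 1)/(4 - 1) = -0.097778

P(0.2) = 13×L_0(0.2) + 8×L_1(0.2) + 9×L_2(0.2)
P(0.2) = 8.746667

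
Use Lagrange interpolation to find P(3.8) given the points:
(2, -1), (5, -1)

Lagrange interpolation formula:
P(x) = Σ yᵢ × Lᵢ(x)
where Lᵢ(x) = Π_{j≠i} (x - xⱼ)/(xᵢ - xⱼ)

L_0(3.8) = (3.8 - 5)/(2 - 5) = 0.400000
L_1(3.8) = (3.8 - 2)/(5 - 2) = 0.600000

P(3.8) = (-1)×L_0(3.8) + (-1)×L_1(3.8)
P(3.8) = -1.000000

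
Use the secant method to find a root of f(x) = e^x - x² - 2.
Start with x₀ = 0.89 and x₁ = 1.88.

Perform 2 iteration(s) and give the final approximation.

f(x) = e^x - x² - 2
x₀ = 0.89, x₁ = 1.88

Secant formula: x_{n+1} = x_n - f(x_n)(x_n - x_{n-1})/(f(x_n) - f(x_{n-1}))

Iteration 1:
  f(0.890000) = -0.356970
  f(1.880000) = 1.019105
  x_2 = 1.880000 - 1.019105×(1.880000 - 0.890000)/(1.019105 - (-0.356970))
       = 1.146818
Iteration 2:
  f(1.880000) = 1.019105
  f(1.146818) = -0.167032
  x_3 = 1.146818 - (-0.167032)×(1.146818 - 1.880000)/(-0.167032 - 1.019105)
       = 1.250065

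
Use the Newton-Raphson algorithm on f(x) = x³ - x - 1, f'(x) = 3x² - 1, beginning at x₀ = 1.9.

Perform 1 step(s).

f(x) = x³ - x - 1
f'(x) = 3x² - 1
x₀ = 1.9

Newton-Raphson formula: x_{n+1} = x_n - f(x_n)/f'(x_n)

Iteration 1:
  f(1.900000) = 3.959000
  f'(1.900000) = 9.830000
  x_1 = 1.900000 - 3.959000/9.830000 = 1.497253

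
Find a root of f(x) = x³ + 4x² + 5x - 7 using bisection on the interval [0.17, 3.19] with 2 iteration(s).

f(x) = x³ + 4x² + 5x - 7
Initial interval: [0.17, 3.19]

Iteration 1:
  c_1 = (0.170000 + 3.190000)/2 = 1.680000
  f(c_1) = f(1.680000) = 17.431232
  f(a) × f(c) < 0, new interval: [0.170000, 1.680000]
Iteration 2:
  c_2 = (0.170000 + 1.680000)/2 = 0.925000
  f(c_2) = f(0.925000) = 1.838953
  f(a) × f(c) < 0, new interval: [0.170000, 0.925000]

After 2 iteration(s), the approximation is c_2 = 0.925000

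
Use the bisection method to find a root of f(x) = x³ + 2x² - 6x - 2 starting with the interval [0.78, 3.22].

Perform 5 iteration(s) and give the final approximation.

f(x) = x³ + 2x² - 6x - 2
Initial interval: [0.78, 3.22]

Iteration 1:
  c_1 = (0.780000 + 3.220000)/2 = 2.000000
  f(c_1) = f(2.000000) = 2.000000
  f(a) × f(c) < 0, new interval: [0.780000, 2.000000]
Iteration 2:
  c_2 = (0.780000 + 2.000000)/2 = 1.390000
  f(c_2) = f(1.390000) = -3.790181
  f(a) × f(c) ≥ 0, new interval: [1.390000, 2.000000]
Iteration 3:
  c_3 = (1.390000 + 2.000000)/2 = 1.695000
  f(c_3) = f(1.695000) = -1.554173
  f(a) × f(c) ≥ 0, new interval: [1.695000, 2.000000]
Iteration 4:
  c_4 = (1.695000 + 2.000000)/2 = 1.847500
  f(c_4) = f(1.847500) = 0.047503
  f(a) × f(c) < 0, new interval: [1.695000, 1.847500]
Iteration 5:
  c_5 = (1.695000 + 1.847500)/2 = 1.771250
  f(c_5) = f(1.771250) = -0.795857
  f(a) × f(c) ≥ 0, new interval: [1.771250, 1.847500]

After 5 iteration(s), the approximation is c_5 = 1.771250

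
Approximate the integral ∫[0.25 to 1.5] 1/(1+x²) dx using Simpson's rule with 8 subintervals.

f(x) = 1/(1+x²)
a = 0.25, b = 1.5, n = 8
h = (b - a)/n = 0.156250

Simpson's rule: (h/3)[f(x₀) + 4f(x₁) + 2f(x₂) + ... + f(xₙ)]

x_0 = 0.2500, f(x_0) = 0.941176, coefficient = 1
x_1 = 0.4062, f(x_1) = 0.858340, coefficient = 4
x_2 = 0.5625, f(x_2) = 0.759644, coefficient = 2
x_3 = 0.7188, f(x_3) = 0.659369, coefficient = 4
x_4 = 0.8750, f(x_4) = 0.566372, coefficient = 2
x_5 = 1.0312, f(x_5) = 0.484619, coefficient = 4
x_6 = 1.1875, f(x_6) = 0.414911, coefficient = 2
x_7 = 1.3438, f(x_7) = 0.356422, coefficient = 4
x_8 = 1.5000, f(x_8) = 0.307692, coefficient = 1

I ≈ (0.156250/3) × 14.165722 = 0.737798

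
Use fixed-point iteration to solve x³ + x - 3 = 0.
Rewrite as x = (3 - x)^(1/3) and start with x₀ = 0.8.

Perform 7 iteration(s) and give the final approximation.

Equation: x³ + x - 3 = 0
Fixed-point form: x = (3 - x)^(1/3)
x₀ = 0.8

x_1 = g(0.800000) = 1.300591
x_2 = g(1.300591) = 1.193345
x_3 = g(1.193345) = 1.217938
x_4 = g(1.217938) = 1.212386
x_5 = g(1.212386) = 1.213644
x_6 = g(1.213644) = 1.213359
x_7 = g(1.213359) = 1.213424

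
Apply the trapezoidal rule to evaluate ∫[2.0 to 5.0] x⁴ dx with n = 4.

f(x) = x⁴
a = 2.0, b = 5.0, n = 4
h = (b - a)/n = 0.750000

Trapezoidal rule: (h/2)[f(x₀) + 2f(x₁) + 2f(x₂) + ... + f(xₙ)]

x_0 = 2.0000, f(x_0) = 16.000000, coefficient = 1
x_1 = 2.7500, f(x_1) = 57.191406, coefficient = 2
x_2 = 3.5000, f(x_2) = 150.062500, coefficient = 2
x_3 = 4.2500, f(x_3) = 326.253906, coefficient = 2
x_4 = 5.0000, f(x_4) = 625.000000, coefficient = 1

I ≈ (0.750000/2) × 1708.015625 = 640.505859
Exact value: 618.600000
Error: 21.905859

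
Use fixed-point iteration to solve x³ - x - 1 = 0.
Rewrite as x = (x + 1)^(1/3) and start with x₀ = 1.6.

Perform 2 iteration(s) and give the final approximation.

Equation: x³ - x - 1 = 0
Fixed-point form: x = (x + 1)^(1/3)
x₀ = 1.6

x_1 = g(1.600000) = 1.375069
x_2 = g(1.375069) = 1.334214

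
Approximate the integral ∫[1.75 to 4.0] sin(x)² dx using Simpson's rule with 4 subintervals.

f(x) = sin(x)²
a = 1.75, b = 4.0, n = 4
h = (b - a)/n = 0.562500

Simpson's rule: (h/3)[f(x₀) + 4f(x₁) + 2f(x₂) + ... + f(xₙ)]

x_0 = 1.7500, f(x_0) = 0.968228, coefficient = 1
x_1 = 2.3125, f(x_1) = 0.543639, coefficient = 4
x_2 = 2.8750, f(x_2) = 0.069404, coefficient = 2
x_3 = 3.4375, f(x_3) = 0.085035, coefficient = 4
x_4 = 4.0000, f(x_4) = 0.572750, coefficient = 1

I ≈ (0.562500/3) × 4.194482 = 0.786465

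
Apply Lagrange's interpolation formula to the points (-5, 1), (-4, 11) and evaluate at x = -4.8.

Lagrange interpolation formula:
P(x) = Σ yᵢ × Lᵢ(x)
where Lᵢ(x) = Π_{j≠i} (x - xⱼ)/(xᵢ - xⱼ)

L_0(-4.8) = (-4.8 - (-4))/(-5 - (-4)) = 0.800000
L_1(-4.8) = (-4.8 - (-5))/(-4 - (-5)) = 0.200000

P(-4.8) = 1×L_0(-4.8) + 11×L_1(-4.8)
P(-4.8) = 3.000000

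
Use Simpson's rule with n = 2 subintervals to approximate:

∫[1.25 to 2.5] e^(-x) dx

f(x) = e^(-x)
a = 1.25, b = 2.5, n = 2
h = (b - a)/n = 0.625000

Simpson's rule: (h/3)[f(x₀) + 4f(x₁) + 2f(x₂) + ... + f(xₙ)]

x_0 = 1.2500, f(x_0) = 0.286505, coefficient = 1
x_1 = 1.8750, f(x_1) = 0.153355, coefficient = 4
x_2 = 2.5000, f(x_2) = 0.082085, coefficient = 1

I ≈ (0.625000/3) × 0.982010 = 0.204585
Exact value: 0.204420
Error: 0.000166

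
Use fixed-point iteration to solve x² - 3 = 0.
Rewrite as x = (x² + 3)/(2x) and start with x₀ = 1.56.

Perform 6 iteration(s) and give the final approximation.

Equation: x² - 3 = 0
Fixed-point form: x = (x² + 3)/(2x)
x₀ = 1.56

x_1 = g(1.560000) = 1.741538
x_2 = g(1.741538) = 1.732077
x_3 = g(1.732077) = 1.732051
x_4 = g(1.732051) = 1.732051
x_5 = g(1.732051) = 1.732051
x_6 = g(1.732051) = 1.732051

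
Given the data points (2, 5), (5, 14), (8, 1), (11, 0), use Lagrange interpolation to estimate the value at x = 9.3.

Lagrange interpolation formula:
P(x) = Σ yᵢ × Lᵢ(x)
where Lᵢ(x) = Π_{j≠i} (x - xⱼ)/(xᵢ - xⱼ)

L_0(9.3) = (9.3 - 5)/(2 - 5) × (9.3 - 8)/(2 - 8) × (9.3 - 11)/(2 - 11) = 0.058660
L_1(9.3) = (9.3 - 2)/(5 - 2) × (9.3 - 8)/(5 - 8) × (9.3 - 11)/(5 - 11) = -0.298759
L_2(9.3) = (9.3 - 2)/(8 - 2) × (9.3 - 5)/(8 - 5) × (9.3 - 11)/(8 - 11) = 0.988204
L_3(9.3) = (9.3 - 2)/(11 - 2) × (9.3 - 5)/(11 - 5) × (9.3 - 8)/(11 - 8) = 0.251895

P(9.3) = 5×L_0(9.3) + 14×L_1(9.3) + 1×L_2(9.3) + 0×L_3(9.3)
P(9.3) = -2.901123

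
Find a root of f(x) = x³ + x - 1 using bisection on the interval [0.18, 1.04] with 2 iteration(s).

f(x) = x³ + x - 1
Initial interval: [0.18, 1.04]

Iteration 1:
  c_1 = (0.180000 + 1.040000)/2 = 0.610000
  f(c_1) = f(0.610000) = -0.163019
  f(a) × f(c) ≥ 0, new interval: [0.610000, 1.040000]
Iteration 2:
  c_2 = (0.610000 + 1.040000)/2 = 0.825000
  f(c_2) = f(0.825000) = 0.386516
  f(a) × f(c) < 0, new interval: [0.610000, 0.825000]

After 2 iteration(s), the approximation is c_2 = 0.825000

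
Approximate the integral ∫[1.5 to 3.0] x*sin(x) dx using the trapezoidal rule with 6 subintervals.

f(x) = x*sin(x)
a = 1.5, b = 3.0, n = 6
h = (b - a)/n = 0.250000

Trapezoidal rule: (h/2)[f(x₀) + 2f(x₁) + 2f(x₂) + ... + f(xₙ)]

x_0 = 1.5000, f(x_0) = 1.496242, coefficient = 1
x_1 = 1.7500, f(x_1) = 1.721975, coefficient = 2
x_2 = 2.0000, f(x_2) = 1.818595, coefficient = 2
x_3 = 2.2500, f(x_3) = 1.750665, coefficient = 2
x_4 = 2.5000, f(x_4) = 1.496180, coefficient = 2
x_5 = 2.7500, f(x_5) = 1.049568, coefficient = 2
x_6 = 3.0000, f(x_6) = 0.423360, coefficient = 1

I ≈ (0.250000/2) × 17.593569 = 2.199196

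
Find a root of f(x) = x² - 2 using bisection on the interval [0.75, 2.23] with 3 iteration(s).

f(x) = x² - 2
Initial interval: [0.75, 2.23]

Iteration 1:
  c_1 = (0.750000 + 2.230000)/2 = 1.490000
  f(c_1) = f(1.490000) = 0.220100
  f(a) × f(c) < 0, new interval: [0.750000, 1.490000]
Iteration 2:
  c_2 = (0.750000 + 1.490000)/2 = 1.120000
  f(c_2) = f(1.120000) = -0.745600
  f(a) × f(c) ≥ 0, new interval: [1.120000, 1.490000]
Iteration 3:
  c_3 = (1.120000 + 1.490000)/2 = 1.305000
  f(c_3) = f(1.305000) = -0.296975
  f(a) × f(c) ≥ 0, new interval: [1.305000, 1.490000]

After 3 iteration(s), the approximation is c_3 = 1.305000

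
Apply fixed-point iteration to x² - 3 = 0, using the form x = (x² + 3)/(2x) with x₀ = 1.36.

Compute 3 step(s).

Equation: x² - 3 = 0
Fixed-point form: x = (x² + 3)/(2x)
x₀ = 1.36

x_1 = g(1.360000) = 1.782941
x_2 = g(1.782941) = 1.732777
x_3 = g(1.732777) = 1.732051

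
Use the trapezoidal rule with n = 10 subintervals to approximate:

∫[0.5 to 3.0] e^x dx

f(x) = e^x
a = 0.5, b = 3.0, n = 10
h = (b - a)/n = 0.250000

Trapezoidal rule: (h/2)[f(x₀) + 2f(x₁) + 2f(x₂) + ... + f(xₙ)]

x_0 = 0.5000, f(x_0) = 1.648721, coefficient = 1
x_1 = 0.7500, f(x_1) = 2.117000, coefficient = 2
x_2 = 1.0000, f(x_2) = 2.718282, coefficient = 2
x_3 = 1.2500, f(x_3) = 3.490343, coefficient = 2
x_4 = 1.5000, f(x_4) = 4.481689, coefficient = 2
x_5 = 1.7500, f(x_5) = 5.754603, coefficient = 2
x_6 = 2.0000, f(x_6) = 7.389056, coefficient = 2
x_7 = 2.2500, f(x_7) = 9.487736, coefficient = 2
x_8 = 2.5000, f(x_8) = 12.182494, coefficient = 2
x_9 = 2.7500, f(x_9) = 15.642632, coefficient = 2
x_10 = 3.0000, f(x_10) = 20.085537, coefficient = 1

I ≈ (0.250000/2) × 148.261927 = 18.532741
Exact value: 18.436816
Error: 0.095925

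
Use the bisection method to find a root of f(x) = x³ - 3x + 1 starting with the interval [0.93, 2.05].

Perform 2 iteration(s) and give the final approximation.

f(x) = x³ - 3x + 1
Initial interval: [0.93, 2.05]

Iteration 1:
  c_1 = (0.930000 + 2.050000)/2 = 1.490000
  f(c_1) = f(1.490000) = -0.162051
  f(a) × f(c) ≥ 0, new interval: [1.490000, 2.050000]
Iteration 2:
  c_2 = (1.490000 + 2.050000)/2 = 1.770000
  f(c_2) = f(1.770000) = 1.235233
  f(a) × f(c) < 0, new interval: [1.490000, 1.770000]

After 2 iteration(s), the approximation is c_2 = 1.770000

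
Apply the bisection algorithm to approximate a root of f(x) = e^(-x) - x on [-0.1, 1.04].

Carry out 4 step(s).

f(x) = e^(-x) - x
Initial interval: [-0.1, 1.04]

Iteration 1:
  c_1 = (-0.100000 + 1.040000)/2 = 0.470000
  f(c_1) = f(0.470000) = 0.155002
  f(a) × f(c) ≥ 0, new interval: [0.470000, 1.040000]
Iteration 2:
  c_2 = (0.470000 + 1.040000)/2 = 0.755000
  f(c_2) = f(0.755000) = -0.284989
  f(a) × f(c) < 0, new interval: [0.470000, 0.755000]
Iteration 3:
  c_3 = (0.470000 + 0.755000)/2 = 0.612500
  f(c_3) = f(0.612500) = -0.070506
  f(a) × f(c) < 0, new interval: [0.470000, 0.612500]
Iteration 4:
  c_4 = (0.470000 + 0.612500)/2 = 0.541250
  f(c_4) = f(0.541250) = 0.040770
  f(a) × f(c) ≥ 0, new interval: [0.541250, 0.612500]

After 4 iteration(s), the approximation is c_4 = 0.541250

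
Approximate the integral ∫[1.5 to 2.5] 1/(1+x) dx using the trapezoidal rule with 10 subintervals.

f(x) = 1/(1+x)
a = 1.5, b = 2.5, n = 10
h = (b - a)/n = 0.100000

Trapezoidal rule: (h/2)[f(x₀) + 2f(x₁) + 2f(x₂) + ... + f(xₙ)]

x_0 = 1.5000, f(x_0) = 0.400000, coefficient = 1
x_1 = 1.6000, f(x_1) = 0.384615, coefficient = 2
x_2 = 1.7000, f(x_2) = 0.370370, coefficient = 2
x_3 = 1.8000, f(x_3) = 0.357143, coefficient = 2
x_4 = 1.9000, f(x_4) = 0.344828, coefficient = 2
x_5 = 2.0000, f(x_5) = 0.333333, coefficient = 2
x_6 = 2.1000, f(x_6) = 0.322581, coefficient = 2
x_7 = 2.2000, f(x_7) = 0.312500, coefficient = 2
x_8 = 2.3000, f(x_8) = 0.303030, coefficient = 2
x_9 = 2.4000, f(x_9) = 0.294118, coefficient = 2
x_10 = 2.5000, f(x_10) = 0.285714, coefficient = 1

I ≈ (0.100000/2) × 6.730751 = 0.336538
Exact value: 0.336472
Error: 0.000065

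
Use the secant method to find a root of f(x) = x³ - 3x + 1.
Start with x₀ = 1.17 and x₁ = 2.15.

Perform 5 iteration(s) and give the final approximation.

f(x) = x³ - 3x + 1
x₀ = 1.17, x₁ = 2.15

Secant formula: x_{n+1} = x_n - f(x_n)(x_n - x_{n-1})/(f(x_n) - f(x_{n-1}))

Iteration 1:
  f(1.170000) = -0.908387
  f(2.150000) = 4.488375
  x_2 = 2.150000 - 4.488375×(2.150000 - 1.170000)/(4.488375 - (-0.908387))
       = 1.334954
Iteration 2:
  f(2.150000) = 4.488375
  f(1.334954) = -0.625837
  x_3 = 1.334954 - (-0.625837)×(1.334954 - 2.150000)/(-0.625837 - 4.488375)
       = 1.434693
Iteration 3:
  f(1.334954) = -0.625837
  f(1.434693) = -0.350987
  x_4 = 1.434693 - (-0.350987)×(1.434693 - 1.334954)/(-0.350987 - (-0.625837))
       = 1.562061
Iteration 4:
  f(1.434693) = -0.350987
  f(1.562061) = 0.125299
  x_5 = 1.562061 - 0.125299×(1.562061 - 1.434693)/(0.125299 - (-0.350987))
       = 1.528554
Iteration 5:
  f(1.562061) = 0.125299
  f(1.528554) = -0.014232
  x_6 = 1.528554 - (-0.014232)×(1.528554 - 1.562061)/(-0.014232 - 0.125299)
       = 1.531971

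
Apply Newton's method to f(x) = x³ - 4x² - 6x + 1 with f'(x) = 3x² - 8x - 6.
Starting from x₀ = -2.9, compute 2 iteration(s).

f(x) = x³ - 4x² - 6x + 1
f'(x) = 3x² - 8x - 6
x₀ = -2.9

Newton-Raphson formula: x_{n+1} = x_n - f(x_n)/f'(x_n)

Iteration 1:
  f(-2.900000) = -39.629000
  f'(-2.900000) = 42.430000
  x_1 = -2.900000 - (-39.629000)/42.430000 = -1.966015
Iteration 2:
  f(-1.966015) = -10.263832
  f'(-1.966015) = 21.323757
  x_2 = -1.966015 - (-10.263832)/21.323757 = -1.484681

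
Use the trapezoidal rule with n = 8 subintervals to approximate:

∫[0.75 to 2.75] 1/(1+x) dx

f(x) = 1/(1+x)
a = 0.75, b = 2.75, n = 8
h = (b - a)/n = 0.250000

Trapezoidal rule: (h/2)[f(x₀) + 2f(x₁) + 2f(x₂) + ... + f(xₙ)]

x_0 = 0.7500, f(x_0) = 0.571429, coefficient = 1
x_1 = 1.0000, f(x_1) = 0.500000, coefficient = 2
x_2 = 1.2500, f(x_2) = 0.444444, coefficient = 2
x_3 = 1.5000, f(x_3) = 0.400000, coefficient = 2
x_4 = 1.7500, f(x_4) = 0.363636, coefficient = 2
x_5 = 2.0000, f(x_5) = 0.333333, coefficient = 2
x_6 = 2.2500, f(x_6) = 0.307692, coefficient = 2
x_7 = 2.5000, f(x_7) = 0.285714, coefficient = 2
x_8 = 2.7500, f(x_8) = 0.266667, coefficient = 1

I ≈ (0.250000/2) × 6.107737 = 0.763467
Exact value: 0.762140
Error: 0.001327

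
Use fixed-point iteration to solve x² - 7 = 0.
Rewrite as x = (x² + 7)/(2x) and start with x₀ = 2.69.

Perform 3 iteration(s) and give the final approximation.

Equation: x² - 7 = 0
Fixed-point form: x = (x² + 7)/(2x)
x₀ = 2.69

x_1 = g(2.690000) = 2.646115
x_2 = g(2.646115) = 2.645751
x_3 = g(2.645751) = 2.645751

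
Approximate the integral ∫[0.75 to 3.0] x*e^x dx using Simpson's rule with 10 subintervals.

f(x) = x*e^x
a = 0.75, b = 3.0, n = 10
h = (b - a)/n = 0.225000

Simpson's rule: (h/3)[f(x₀) + 4f(x₁) + 2f(x₂) + ... + f(xₙ)]

x_0 = 0.7500, f(x_0) = 1.587750, coefficient = 1
x_1 = 0.9750, f(x_1) = 2.584888, coefficient = 4
x_2 = 1.2000, f(x_2) = 3.984140, coefficient = 2
x_3 = 1.4250, f(x_3) = 5.924947, coefficient = 4
x_4 = 1.6500, f(x_4) = 8.591517, coefficient = 2
x_5 = 1.8750, f(x_5) = 12.226536, coefficient = 4
x_6 = 2.1000, f(x_6) = 17.148957, coefficient = 2
x_7 = 2.3250, f(x_7) = 23.777031, coefficient = 4
x_8 = 2.5500, f(x_8) = 32.658115, coefficient = 2
x_9 = 2.7750, f(x_9) = 44.507190, coefficient = 4
x_10 = 3.0000, f(x_10) = 60.256611, coefficient = 1

I ≈ (0.225000/3) × 542.692187 = 40.701914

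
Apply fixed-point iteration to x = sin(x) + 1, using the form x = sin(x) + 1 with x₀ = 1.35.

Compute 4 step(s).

Equation: x = sin(x) + 1
Fixed-point form: x = sin(x) + 1
x₀ = 1.35

x_1 = g(1.350000) = 1.975723
x_2 = g(1.975723) = 1.919131
x_3 = g(1.919131) = 1.939942
x_4 = g(1.939942) = 1.932636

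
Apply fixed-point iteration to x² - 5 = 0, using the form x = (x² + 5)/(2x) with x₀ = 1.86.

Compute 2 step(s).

Equation: x² - 5 = 0
Fixed-point form: x = (x² + 5)/(2x)
x₀ = 1.86

x_1 = g(1.860000) = 2.274086
x_2 = g(2.274086) = 2.236386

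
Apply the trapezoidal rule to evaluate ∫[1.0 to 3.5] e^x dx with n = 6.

f(x) = e^x
a = 1.0, b = 3.5, n = 6
h = (b - a)/n = 0.416667

Trapezoidal rule: (h/2)[f(x₀) + 2f(x₁) + 2f(x₂) + ... + f(xₙ)]

x_0 = 1.0000, f(x_0) = 2.718282, coefficient = 1
x_1 = 1.4167, f(x_1) = 4.123353, coefficient = 2
x_2 = 1.8333, f(x_2) = 6.254701, coefficient = 2
x_3 = 2.2500, f(x_3) = 9.487736, coefficient = 2
x_4 = 2.6667, f(x_4) = 14.391916, coefficient = 2
x_5 = 3.0833, f(x_5) = 21.831051, coefficient = 2
x_6 = 3.5000, f(x_6) = 33.115452, coefficient = 1

I ≈ (0.416667/2) × 148.011248 = 30.835677
Exact value: 30.397170
Error: 0.438507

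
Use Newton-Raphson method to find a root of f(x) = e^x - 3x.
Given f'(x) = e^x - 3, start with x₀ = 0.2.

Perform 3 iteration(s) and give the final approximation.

f(x) = e^x - 3x
f'(x) = e^x - 3
x₀ = 0.2

Newton-Raphson formula: x_{n+1} = x_n - f(x_n)/f'(x_n)

Iteration 1:
  f(0.200000) = 0.621403
  f'(0.200000) = -1.778597
  x_1 = 0.200000 - 0.621403/(-1.778597) = 0.549378
Iteration 2:
  f(0.549378) = 0.084041
  f'(0.549378) = -1.267825
  x_2 = 0.549378 - 0.084041/(-1.267825) = 0.615666
Iteration 3:
  f(0.615666) = 0.003891
  f'(0.615666) = -1.149112
  x_3 = 0.615666 - 0.003891/(-1.149112) = 0.619052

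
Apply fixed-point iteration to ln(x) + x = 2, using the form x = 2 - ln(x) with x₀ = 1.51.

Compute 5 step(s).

Equation: ln(x) + x = 2
Fixed-point form: x = 2 - ln(x)
x₀ = 1.51

x_1 = g(1.510000) = 1.587890
x_2 = g(1.587890) = 1.537594
x_3 = g(1.537594) = 1.569781
x_4 = g(1.569781) = 1.549064
x_5 = g(1.549064) = 1.562349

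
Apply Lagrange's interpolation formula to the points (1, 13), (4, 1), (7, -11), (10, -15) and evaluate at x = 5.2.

Lagrange interpolation formula:
P(x) = Σ yᵢ × Lᵢ(x)
where Lᵢ(x) = Π_{j≠i} (x - xⱼ)/(xᵢ - xⱼ)

L_0(5.2) = (5.2 - 4)/(1 - 4) × (5.2 - 7)/(1 - 7) × (5.2 - 10)/(1 - 10) = -0.064000
L_1(5.2) = (5.2 - 1)/(4 - 1) × (5.2 - 7)/(4 - 7) × (5.2 - 10)/(4 - 10) = 0.672000
L_2(5.2) = (5.2 - 1)/(7 - 1) × (5.2 - 4)/(7 - 4) × (5.2 - 10)/(7 - 10) = 0.448000
L_3(5.2) = (5.2 - 1)/(10 - 1) × (5.2 - 4)/(10 - 4) × (5.2 - 7)/(10 - 7) = -0.056000

P(5.2) = 13×L_0(5.2) + 1×L_1(5.2) + (-11)×L_2(5.2) + (-15)×L_3(5.2)
P(5.2) = -4.248000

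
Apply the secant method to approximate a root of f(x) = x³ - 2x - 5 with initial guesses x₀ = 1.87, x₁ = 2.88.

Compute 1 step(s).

f(x) = x³ - 2x - 5
x₀ = 1.87, x₁ = 2.88

Secant formula: x_{n+1} = x_n - f(x_n)(x_n - x_{n-1})/(f(x_n) - f(x_{n-1}))

Iteration 1:
  f(1.870000) = -2.200797
  f(2.880000) = 13.127872
  x_2 = 2.880000 - 13.127872×(2.880000 - 1.870000)/(13.127872 - (-2.200797))
       = 2.015010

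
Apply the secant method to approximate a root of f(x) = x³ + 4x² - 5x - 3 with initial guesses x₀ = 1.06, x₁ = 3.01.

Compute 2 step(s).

f(x) = x³ + 4x² - 5x - 3
x₀ = 1.06, x₁ = 3.01

Secant formula: x_{n+1} = x_n - f(x_n)(x_n - x_{n-1})/(f(x_n) - f(x_{n-1}))

Iteration 1:
  f(1.060000) = -2.614584
  f(3.010000) = 45.461301
  x_2 = 3.010000 - 45.461301×(3.010000 - 1.060000)/(45.461301 - (-2.614584))
       = 1.166050
Iteration 2:
  f(3.010000) = 45.461301
  f(1.166050) = -1.806115
  x_3 = 1.166050 - (-1.806115)×(1.166050 - 3.010000)/(-1.806115 - 45.461301)
       = 1.236508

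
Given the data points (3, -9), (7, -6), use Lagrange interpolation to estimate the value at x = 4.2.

Lagrange interpolation formula:
P(x) = Σ yᵢ × Lᵢ(x)
where Lᵢ(x) = Π_{j≠i} (x - xⱼ)/(xᵢ - xⱼ)

L_0(4.2) = (4.2 - 7)/(3 - 7) = 0.700000
L_1(4.2) = (4.2 - 3)/(7 - 3) = 0.300000

P(4.2) = (-9)×L_0(4.2) + (-6)×L_1(4.2)
P(4.2) = -8.100000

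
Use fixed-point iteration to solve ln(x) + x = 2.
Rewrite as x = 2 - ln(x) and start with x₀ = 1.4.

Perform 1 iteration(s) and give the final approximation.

Equation: ln(x) + x = 2
Fixed-point form: x = 2 - ln(x)
x₀ = 1.4

x_1 = g(1.400000) = 1.663528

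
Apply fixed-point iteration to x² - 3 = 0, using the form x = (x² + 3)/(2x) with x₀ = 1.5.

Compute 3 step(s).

Equation: x² - 3 = 0
Fixed-point form: x = (x² + 3)/(2x)
x₀ = 1.5

x_1 = g(1.500000) = 1.750000
x_2 = g(1.750000) = 1.732143
x_3 = g(1.732143) = 1.732051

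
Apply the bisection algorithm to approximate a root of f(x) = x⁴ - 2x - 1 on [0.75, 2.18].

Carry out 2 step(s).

f(x) = x⁴ - 2x - 1
Initial interval: [0.75, 2.18]

Iteration 1:
  c_1 = (0.750000 + 2.180000)/2 = 1.465000
  f(c_1) = f(1.465000) = 0.676282
  f(a) × f(c) < 0, new interval: [0.750000, 1.465000]
Iteration 2:
  c_2 = (0.750000 + 1.465000)/2 = 1.107500
  f(c_2) = f(1.107500) = -1.710560
  f(a) × f(c) ≥ 0, new interval: [1.107500, 1.465000]

After 2 iteration(s), the approximation is c_2 = 1.107500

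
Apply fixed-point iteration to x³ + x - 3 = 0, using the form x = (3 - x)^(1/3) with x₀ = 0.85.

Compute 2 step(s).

Equation: x³ + x - 3 = 0
Fixed-point form: x = (3 - x)^(1/3)
x₀ = 0.85

x_1 = g(0.850000) = 1.290663
x_2 = g(1.290663) = 1.195664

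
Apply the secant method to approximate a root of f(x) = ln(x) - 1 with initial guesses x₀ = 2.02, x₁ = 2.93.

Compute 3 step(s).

f(x) = ln(x) - 1
x₀ = 2.02, x₁ = 2.93

Secant formula: x_{n+1} = x_n - f(x_n)(x_n - x_{n-1})/(f(x_n) - f(x_{n-1}))

Iteration 1:
  f(2.020000) = -0.296902
  f(2.930000) = 0.075002
  x_2 = 2.930000 - 0.075002×(2.930000 - 2.020000)/(0.075002 - (-0.296902))
       = 2.746479
Iteration 2:
  f(2.930000) = 0.075002
  f(2.746479) = 0.010320
  x_3 = 2.746479 - 0.010320×(2.746479 - 2.930000)/(0.010320 - 0.075002)
       = 2.717199
Iteration 3:
  f(2.746479) = 0.010320
  f(2.717199) = -0.000398
  x_4 = 2.717199 - (-0.000398)×(2.717199 - 2.746479)/(-0.000398 - 0.010320)
       = 2.718287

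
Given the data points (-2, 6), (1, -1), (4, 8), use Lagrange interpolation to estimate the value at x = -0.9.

Lagrange interpolation formula:
P(x) = Σ yᵢ × Lᵢ(x)
where Lᵢ(x) = Π_{j≠i} (x - xⱼ)/(xᵢ - xⱼ)

L_0(-0.9) = (-0.9 - 1)/(-2 - 1) × (-0.9 - 4)/(-2 - 4) = 0.517222
L_1(-0.9) = (-0.9 - (-2))/(1 - (-2)) × (-0.9 - 4)/(1 - 4) = 0.598889
L_2(-0.9) = (-0.9 - (-2))/(4 - (-2)) × (-0.9 - 1)/(4 - 1) = -0.116111

P(-0.9) = 6×L_0(-0.9) + (-1)×L_1(-0.9) + 8×L_2(-0.9)
P(-0.9) = 1.575556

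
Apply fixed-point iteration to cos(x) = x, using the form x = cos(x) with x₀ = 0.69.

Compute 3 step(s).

Equation: cos(x) = x
Fixed-point form: x = cos(x)
x₀ = 0.69

x_1 = g(0.690000) = 0.771246
x_2 = g(0.771246) = 0.717043
x_3 = g(0.717043) = 0.753752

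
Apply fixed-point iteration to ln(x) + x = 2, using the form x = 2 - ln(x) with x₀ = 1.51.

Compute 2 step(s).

Equation: ln(x) + x = 2
Fixed-point form: x = 2 - ln(x)
x₀ = 1.51

x_1 = g(1.510000) = 1.587890
x_2 = g(1.587890) = 1.537594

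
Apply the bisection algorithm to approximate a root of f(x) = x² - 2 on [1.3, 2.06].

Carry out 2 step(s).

f(x) = x² - 2
Initial interval: [1.3, 2.06]

Iteration 1:
  c_1 = (1.300000 + 2.060000)/2 = 1.680000
  f(c_1) = f(1.680000) = 0.822400
  f(a) × f(c) < 0, new interval: [1.300000, 1.680000]
Iteration 2:
  c_2 = (1.300000 + 1.680000)/2 = 1.490000
  f(c_2) = f(1.490000) = 0.220100
  f(a) × f(c) < 0, new interval: [1.300000, 1.490000]

After 2 iteration(s), the approximation is c_2 = 1.490000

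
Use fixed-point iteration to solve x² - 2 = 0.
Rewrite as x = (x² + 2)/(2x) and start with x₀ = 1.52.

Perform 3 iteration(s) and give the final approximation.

Equation: x² - 2 = 0
Fixed-point form: x = (x² + 2)/(2x)
x₀ = 1.52

x_1 = g(1.520000) = 1.417895
x_2 = g(1.417895) = 1.414218
x_3 = g(1.414218) = 1.414214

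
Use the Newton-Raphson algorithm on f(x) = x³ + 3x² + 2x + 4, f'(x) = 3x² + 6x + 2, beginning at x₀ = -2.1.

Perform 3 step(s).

f(x) = x³ + 3x² + 2x + 4
f'(x) = 3x² + 6x + 2
x₀ = -2.1

Newton-Raphson formula: x_{n+1} = x_n - f(x_n)/f'(x_n)

Iteration 1:
  f(-2.100000) = 3.769000
  f'(-2.100000) = 2.630000
  x_1 = -2.100000 - 3.769000/2.630000 = -3.533080
Iteration 2:
  f(-3.533080) = -9.720411
  f'(-3.533080) = 18.249481
  x_2 = -3.533080 - (-9.720411)/18.249481 = -3.000439
Iteration 3:
  f(-3.000439) = -2.004835
  f'(-3.000439) = 11.005274
  x_3 = -3.000439 - (-2.004835)/11.005274 = -2.818269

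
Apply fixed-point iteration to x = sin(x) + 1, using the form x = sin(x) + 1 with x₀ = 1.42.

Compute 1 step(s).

Equation: x = sin(x) + 1
Fixed-point form: x = sin(x) + 1
x₀ = 1.42

x_1 = g(1.420000) = 1.988652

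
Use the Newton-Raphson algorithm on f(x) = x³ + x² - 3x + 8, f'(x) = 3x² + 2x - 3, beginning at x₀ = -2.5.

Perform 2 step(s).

f(x) = x³ + x² - 3x + 8
f'(x) = 3x² + 2x - 3
x₀ = -2.5

Newton-Raphson formula: x_{n+1} = x_n - f(x_n)/f'(x_n)

Iteration 1:
  f(-2.500000) = 6.125000
  f'(-2.500000) = 10.750000
  x_1 = -2.500000 - 6.125000/10.750000 = -3.069767
Iteration 2:
  f(-3.069767) = -2.295094
  f'(-3.069767) = 19.130882
  x_2 = -3.069767 - (-2.295094)/19.130882 = -2.949799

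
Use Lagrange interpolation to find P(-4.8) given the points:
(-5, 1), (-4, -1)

Lagrange interpolation formula:
P(x) = Σ yᵢ × Lᵢ(x)
where Lᵢ(x) = Π_{j≠i} (x - xⱼ)/(xᵢ - xⱼ)

L_0(-4.8) = (-4.8 - (-4))/(-5 - (-4)) = 0.800000
L_1(-4.8) = (-4.8 - (-5))/(-4 - (-5)) = 0.200000

P(-4.8) = 1×L_0(-4.8) + (-1)×L_1(-4.8)
P(-4.8) = 0.600000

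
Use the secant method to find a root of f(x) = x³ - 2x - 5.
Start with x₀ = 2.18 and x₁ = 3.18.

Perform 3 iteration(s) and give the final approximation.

f(x) = x³ - 2x - 5
x₀ = 2.18, x₁ = 3.18

Secant formula: x_{n+1} = x_n - f(x_n)(x_n - x_{n-1})/(f(x_n) - f(x_{n-1}))

Iteration 1:
  f(2.180000) = 1.000232
  f(3.180000) = 20.797432
  x_2 = 3.180000 - 20.797432×(3.180000 - 2.180000)/(20.797432 - 1.000232)
       = 2.129476
Iteration 2:
  f(3.180000) = 20.797432
  f(2.129476) = 0.397516
  x_3 = 2.129476 - 0.397516×(2.129476 - 3.180000)/(0.397516 - 20.797432)
       = 2.109005
Iteration 3:
  f(2.129476) = 0.397516
  f(2.109005) = 0.162643
  x_4 = 2.109005 - 0.162643×(2.109005 - 2.129476)/(0.162643 - 0.397516)
       = 2.094830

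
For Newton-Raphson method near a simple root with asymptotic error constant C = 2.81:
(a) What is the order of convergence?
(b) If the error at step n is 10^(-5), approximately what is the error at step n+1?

(a) Newton-Raphson has quadratic (order 2) convergence near simple roots.
    This means |e_{n+1}| ≈ C|e_n|².

(b) With |e_n| = 10^(-5) and C = 2.81:
    |e_{n+1}| ≈ 2.81 × (10^(-5))² = 2.81 × 10^(-10)

(a) 2 (quadratic); (b) |e_{n+1}| ≈ 2.810e-10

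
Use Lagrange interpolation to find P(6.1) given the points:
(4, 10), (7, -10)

Lagrange interpolation formula:
P(x) = Σ yᵢ × Lᵢ(x)
where Lᵢ(x) = Π_{j≠i} (x - xⱼ)/(xᵢ - xⱼ)

L_0(6.1) = (6.1 - 7)/(4 - 7) = 0.300000
L_1(6.1) = (6.1 - 4)/(7 - 4) = 0.700000

P(6.1) = 10×L_0(6.1) + (-10)×L_1(6.1)
P(6.1) = -4.000000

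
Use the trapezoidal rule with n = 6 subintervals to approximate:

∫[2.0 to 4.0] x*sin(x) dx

f(x) = x*sin(x)
a = 2.0, b = 4.0, n = 6
h = (b - a)/n = 0.333333

Trapezoidal rule: (h/2)[f(x₀) + 2f(x₁) + 2f(x₂) + ... + f(xₙ)]

x_0 = 2.0000, f(x_0) = 1.818595, coefficient = 1
x_1 = 2.3333, f(x_1) = 1.687200, coefficient = 2
x_2 = 2.6667, f(x_2) = 1.219394, coefficient = 2
x_3 = 3.0000, f(x_3) = 0.423360, coefficient = 2
x_4 = 3.3333, f(x_4) = -0.635227, coefficient = 2
x_5 = 3.6667, f(x_5) = -1.838016, coefficient = 2
x_6 = 4.0000, f(x_6) = -3.027210, coefficient = 1

I ≈ (0.333333/2) × 0.504808 = 0.084135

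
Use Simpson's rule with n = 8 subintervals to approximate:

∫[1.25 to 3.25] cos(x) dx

f(x) = cos(x)
a = 1.25, b = 3.25, n = 8
h = (b - a)/n = 0.250000

Simpson's rule: (h/3)[f(x₀) + 4f(x₁) + 2f(x₂) + ... + f(xₙ)]

x_0 = 1.2500, f(x_0) = 0.315322, coefficient = 1
x_1 = 1.5000, f(x_1) = 0.070737, coefficient = 4
x_2 = 1.7500, f(x_2) = -0.178246, coefficient = 2
x_3 = 2.0000, f(x_3) = -0.416147, coefficient = 4
x_4 = 2.2500, f(x_4) = -0.628174, coefficient = 2
x_5 = 2.5000, f(x_5) = -0.801144, coefficient = 4
x_6 = 2.7500, f(x_6) = -0.924302, coefficient = 2
x_7 = 3.0000, f(x_7) = -0.989992, coefficient = 4
x_8 = 3.2500, f(x_8) = -0.994130, coefficient = 1

I ≈ (0.250000/3) × -12.686434 = -1.057203
Exact value: -1.057180
Error: 0.000023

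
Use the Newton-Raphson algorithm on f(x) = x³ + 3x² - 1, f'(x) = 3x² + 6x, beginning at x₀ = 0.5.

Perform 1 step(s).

f(x) = x³ + 3x² - 1
f'(x) = 3x² + 6x
x₀ = 0.5

Newton-Raphson formula: x_{n+1} = x_n - f(x_n)/f'(x_n)

Iteration 1:
  f(0.500000) = -0.125000
  f'(0.500000) = 3.750000
  x_1 = 0.500000 - (-0.125000)/3.750000 = 0.533333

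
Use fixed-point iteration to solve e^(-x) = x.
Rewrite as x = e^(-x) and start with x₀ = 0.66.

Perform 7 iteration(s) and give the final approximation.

Equation: e^(-x) = x
Fixed-point form: x = e^(-x)
x₀ = 0.66

x_1 = g(0.660000) = 0.516851
x_2 = g(0.516851) = 0.596395
x_3 = g(0.596395) = 0.550793
x_4 = g(0.550793) = 0.576492
x_5 = g(0.576492) = 0.561866
x_6 = g(0.561866) = 0.570144
x_7 = g(0.570144) = 0.565444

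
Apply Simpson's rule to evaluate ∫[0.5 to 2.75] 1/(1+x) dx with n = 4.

f(x) = 1/(1+x)
a = 0.5, b = 2.75, n = 4
h = (b - a)/n = 0.562500

Simpson's rule: (h/3)[f(x₀) + 4f(x₁) + 2f(x₂) + ... + f(xₙ)]

x_0 = 0.5000, f(x_0) = 0.666667, coefficient = 1
x_1 = 1.0625, f(x_1) = 0.484848, coefficient = 4
x_2 = 1.6250, f(x_2) = 0.380952, coefficient = 2
x_3 = 2.1875, f(x_3) = 0.313725, coefficient = 4
x_4 = 2.7500, f(x_4) = 0.266667, coefficient = 1

I ≈ (0.562500/3) × 4.889534 = 0.916788
Exact value: 0.916291
Error: 0.000497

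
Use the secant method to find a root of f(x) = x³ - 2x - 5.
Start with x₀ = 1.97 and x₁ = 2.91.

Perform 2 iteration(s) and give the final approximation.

f(x) = x³ - 2x - 5
x₀ = 1.97, x₁ = 2.91

Secant formula: x_{n+1} = x_n - f(x_n)(x_n - x_{n-1})/(f(x_n) - f(x_{n-1}))

Iteration 1:
  f(1.970000) = -1.294627
  f(2.910000) = 13.822171
  x_2 = 2.910000 - 13.822171×(2.910000 - 1.970000)/(13.822171 - (-1.294627))
       = 2.050503
Iteration 2:
  f(2.910000) = 13.822171
  f(2.050503) = -0.479537
  x_3 = 2.050503 - (-0.479537)×(2.050503 - 2.910000)/(-0.479537 - 13.822171)
       = 2.079322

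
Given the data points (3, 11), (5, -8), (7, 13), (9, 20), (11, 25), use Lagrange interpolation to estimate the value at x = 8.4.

Lagrange interpolation formula:
P(x) = Σ yᵢ × Lᵢ(x)
where Lᵢ(x) = Π_{j≠i} (x - xⱼ)/(xᵢ - xⱼ)

L_0(8.4) = (8.4 - 5)/(3 - 5) × (8.4 - 7)/(3 - 7) × (8.4 - 9)/(3 - 9) × (8.4 - 11)/(3 - 11) = 0.019337
L_1(8.4) = (8.4 - 3)/(5 - 3) × (8.4 - 7)/(5 - 7) × (8.4 - 9)/(5 - 9) × (8.4 - 11)/(5 - 11) = -0.122850
L_2(8.4) = (8.4 - 3)/(7 - 3) × (8.4 - 5)/(7 - 5) × (8.4 - 9)/(7 - 9) × (8.4 - 11)/(7 - 11) = 0.447525
L_3(8.4) = (8.4 - 3)/(9 - 3) × (8.4 - 5)/(9 - 5) × (8.4 - 7)/(9 - 7) × (8.4 - 11)/(9 - 11) = 0.696150
L_4(8.4) = (8.4 - 3)/(11 - 3) × (8.4 - 5)/(11 - 5) × (8.4 - 7)/(11 - 7) × (8.4 - 9)/(11 - 9) = -0.040162

P(8.4) = 11×L_0(8.4) + (-8)×L_1(8.4) + 13×L_2(8.4) + 20×L_3(8.4) + 25×L_4(8.4)
P(8.4) = 19.932275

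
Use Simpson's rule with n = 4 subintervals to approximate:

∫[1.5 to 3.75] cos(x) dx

f(x) = cos(x)
a = 1.5, b = 3.75, n = 4
h = (b - a)/n = 0.562500

Simpson's rule: (h/3)[f(x₀) + 4f(x₁) + 2f(x₂) + ... + f(xₙ)]

x_0 = 1.5000, f(x_0) = 0.070737, coefficient = 1
x_1 = 2.0625, f(x_1) = -0.472128, coefficient = 4
x_2 = 2.6250, f(x_2) = -0.869507, coefficient = 2
x_3 = 3.1875, f(x_3) = -0.998946, coefficient = 4
x_4 = 3.7500, f(x_4) = -0.820559, coefficient = 1

I ≈ (0.562500/3) × -8.373136 = -1.569963
Exact value: -1.569056
Error: 0.000907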